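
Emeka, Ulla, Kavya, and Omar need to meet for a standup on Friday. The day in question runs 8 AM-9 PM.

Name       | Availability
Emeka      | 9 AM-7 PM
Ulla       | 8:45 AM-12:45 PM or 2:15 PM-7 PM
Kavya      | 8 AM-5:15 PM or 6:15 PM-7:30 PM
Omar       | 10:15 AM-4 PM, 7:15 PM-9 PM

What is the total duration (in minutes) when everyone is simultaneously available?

255

Emeka ∩ Ulla: 09:00-12:45, 14:15-19:00.
Emeka ∩ Ulla ∩ Kavya: 09:00-12:45, 14:15-17:15, 18:15-19:00.
Emeka ∩ Ulla ∩ Kavya ∩ Omar: 10:15-12:45, 14:15-16:00.
Summing the common windows: 150 + 105 = 255 minutes.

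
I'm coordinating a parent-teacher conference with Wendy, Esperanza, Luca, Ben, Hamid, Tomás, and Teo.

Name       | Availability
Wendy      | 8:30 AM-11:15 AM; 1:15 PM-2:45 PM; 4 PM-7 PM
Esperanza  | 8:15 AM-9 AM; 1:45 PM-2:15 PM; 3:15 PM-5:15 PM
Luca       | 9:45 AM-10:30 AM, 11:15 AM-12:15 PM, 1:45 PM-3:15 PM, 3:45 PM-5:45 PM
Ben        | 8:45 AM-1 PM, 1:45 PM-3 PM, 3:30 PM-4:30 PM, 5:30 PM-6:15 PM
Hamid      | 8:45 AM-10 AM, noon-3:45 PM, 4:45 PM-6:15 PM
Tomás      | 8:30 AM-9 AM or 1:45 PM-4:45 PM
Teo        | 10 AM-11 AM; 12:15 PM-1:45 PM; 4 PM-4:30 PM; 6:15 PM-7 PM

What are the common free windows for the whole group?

none

Wendy ∩ Esperanza: 08:30-09:00, 13:45-14:15, 16:00-17:15.
Wendy ∩ Esperanza ∩ Luca: 13:45-14:15, 16:00-17:15.
Wendy ∩ Esperanza ∩ Luca ∩ Ben: 13:45-14:15, 16:00-16:30.
Wendy ∩ Esperanza ∩ Luca ∩ Ben ∩ Hamid: 13:45-14:15.
Wendy ∩ Esperanza ∩ Luca ∩ Ben ∩ Hamid ∩ Tomás: 13:45-14:15.
Wendy ∩ Esperanza ∩ Luca ∩ Ben ∩ Hamid ∩ Tomás ∩ Teo: ∅.
There is no time when everyone is free.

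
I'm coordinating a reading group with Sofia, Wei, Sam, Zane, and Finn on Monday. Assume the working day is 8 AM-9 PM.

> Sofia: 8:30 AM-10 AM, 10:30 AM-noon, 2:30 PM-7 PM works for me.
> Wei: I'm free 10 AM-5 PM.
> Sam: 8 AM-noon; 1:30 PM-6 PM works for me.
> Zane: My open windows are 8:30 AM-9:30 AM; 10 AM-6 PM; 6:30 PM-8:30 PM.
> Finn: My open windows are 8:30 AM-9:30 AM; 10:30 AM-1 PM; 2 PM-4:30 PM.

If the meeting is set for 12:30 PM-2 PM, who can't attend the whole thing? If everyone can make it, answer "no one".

Sofia: not fully free for 12:30-14:00. Wei: free for 12:30-14:00. Sam: not fully free for 12:30-14:00. Zane: free for 12:30-14:00. Finn: not fully free for 12:30-14:00.

Finn, Sam, Sofia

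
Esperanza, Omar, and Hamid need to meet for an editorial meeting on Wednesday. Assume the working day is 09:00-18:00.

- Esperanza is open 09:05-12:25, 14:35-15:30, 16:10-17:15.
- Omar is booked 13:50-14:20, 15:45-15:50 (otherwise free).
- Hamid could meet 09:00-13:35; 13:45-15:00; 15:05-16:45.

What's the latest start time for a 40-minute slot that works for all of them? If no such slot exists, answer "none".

Esperanza free: 09:05-12:25, 14:35-15:30, 16:10-17:15.
Omar free: 09:00-13:50, 14:20-15:45, 15:50-18:00 (invert busy blocks within the working day).
Hamid free: 09:00-13:35, 13:45-15:00, 15:05-16:45.
Esperanza ∩ Omar: 09:05-12:25, 14:35-15:30, 16:10-17:15.
Esperanza ∩ Omar ∩ Hamid: 09:05-12:25, 14:35-15:00, 15:05-15:30, 16:10-16:45.
The last common window of at least 40 minutes is 09:05-12:25; a 40-minute meeting can start as late as 11:45 and still end by 12:25.

11:45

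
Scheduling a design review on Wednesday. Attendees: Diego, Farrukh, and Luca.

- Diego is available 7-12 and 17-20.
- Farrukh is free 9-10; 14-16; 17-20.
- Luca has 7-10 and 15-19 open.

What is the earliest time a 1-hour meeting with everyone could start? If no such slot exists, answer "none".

Diego ∩ Farrukh: 09:00-10:00, 17:00-20:00.
Diego ∩ Farrukh ∩ Luca: 09:00-10:00, 17:00-19:00.
The first common window of at least 60 minutes is 09:00-10:00, so the earliest start is 09:00.

09:00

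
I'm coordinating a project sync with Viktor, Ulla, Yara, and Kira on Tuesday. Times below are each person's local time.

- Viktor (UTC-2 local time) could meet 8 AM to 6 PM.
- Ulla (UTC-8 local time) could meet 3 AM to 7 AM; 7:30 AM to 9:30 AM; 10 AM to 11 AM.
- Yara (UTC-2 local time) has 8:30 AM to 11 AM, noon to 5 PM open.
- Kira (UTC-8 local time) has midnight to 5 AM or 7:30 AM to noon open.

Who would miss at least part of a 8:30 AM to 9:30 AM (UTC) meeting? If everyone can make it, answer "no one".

Ulla, Viktor, Yara

Viktor in UTC: 10:00-20:00 (add 2h to convert from UTC-2).
Ulla in UTC: 11:00-15:00, 15:30-17:30, 18:00-19:00 (add 8h to convert from UTC-8).
Yara in UTC: 10:30-13:00, 14:00-19:00 (add 2h to convert from UTC-2).
Kira in UTC: 08:00-13:00, 15:30-20:00 (add 8h to convert from UTC-8).
Viktor: not fully free for 08:30-09:30. Ulla: not fully free for 08:30-09:30. Yara: not fully free for 08:30-09:30. Kira: free for 08:30-09:30.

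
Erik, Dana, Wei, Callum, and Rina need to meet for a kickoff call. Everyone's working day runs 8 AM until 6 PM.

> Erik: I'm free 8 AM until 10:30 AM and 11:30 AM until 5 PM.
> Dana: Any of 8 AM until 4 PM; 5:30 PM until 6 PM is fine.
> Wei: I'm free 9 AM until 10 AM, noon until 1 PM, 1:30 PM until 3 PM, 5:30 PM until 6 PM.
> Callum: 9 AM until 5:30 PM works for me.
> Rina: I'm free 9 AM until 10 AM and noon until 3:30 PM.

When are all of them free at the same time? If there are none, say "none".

Erik ∩ Dana: 08:00-10:30, 11:30-16:00.
Erik ∩ Dana ∩ Wei: 09:00-10:00, 12:00-13:00, 13:30-15:00.
Erik ∩ Dana ∩ Wei ∩ Callum: 09:00-10:00, 12:00-13:00, 13:30-15:00.
Erik ∩ Dana ∩ Wei ∩ Callum ∩ Rina: 09:00-10:00, 12:00-13:00, 13:30-15:00.

09:00-10:00, 12:00-13:00, 13:30-15:00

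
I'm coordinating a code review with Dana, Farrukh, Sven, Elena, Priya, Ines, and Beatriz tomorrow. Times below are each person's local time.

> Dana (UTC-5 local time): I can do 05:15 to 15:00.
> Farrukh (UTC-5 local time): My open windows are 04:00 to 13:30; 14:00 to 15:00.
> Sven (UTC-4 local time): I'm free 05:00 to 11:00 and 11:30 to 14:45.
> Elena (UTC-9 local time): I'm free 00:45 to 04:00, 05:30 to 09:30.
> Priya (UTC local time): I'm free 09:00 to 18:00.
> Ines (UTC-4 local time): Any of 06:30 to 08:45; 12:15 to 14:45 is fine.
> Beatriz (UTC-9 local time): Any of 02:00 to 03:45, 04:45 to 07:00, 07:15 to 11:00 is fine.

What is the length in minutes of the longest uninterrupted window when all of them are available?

105

Dana in UTC: 10:15-20:00 (add 5h to convert from UTC-5).
Farrukh in UTC: 09:00-18:30, 19:00-20:00 (add 5h to convert from UTC-5).
Sven in UTC: 09:00-15:00, 15:30-18:45 (add 4h to convert from UTC-4).
Elena in UTC: 09:45-13:00, 14:30-18:30 (add 9h to convert from UTC-9).
Priya in UTC: 09:00-18:00.
Ines in UTC: 10:30-12:45, 16:15-18:45 (add 4h to convert from UTC-4).
Beatriz in UTC: 11:00-12:45, 13:45-16:00, 16:15-20:00 (add 9h to convert from UTC-9).
Dana ∩ Farrukh: 10:15-18:30, 19:00-20:00.
Dana ∩ Farrukh ∩ Sven: 10:15-15:00, 15:30-18:30.
Dana ∩ Farrukh ∩ Sven ∩ Elena: 10:15-13:00, 14:30-15:00, 15:30-18:30.
Dana ∩ Farrukh ∩ Sven ∩ Elena ∩ Priya: 10:15-13:00, 14:30-15:00, 15:30-18:00.
Dana ∩ Farrukh ∩ Sven ∩ Elena ∩ Priya ∩ Ines: 10:30-12:45, 16:15-18:00.
Dana ∩ Farrukh ∩ Sven ∩ Elena ∩ Priya ∩ Ines ∩ Beatriz: 11:00-12:45, 16:15-18:00.
The longest is 11:00-12:45 at 105 minutes.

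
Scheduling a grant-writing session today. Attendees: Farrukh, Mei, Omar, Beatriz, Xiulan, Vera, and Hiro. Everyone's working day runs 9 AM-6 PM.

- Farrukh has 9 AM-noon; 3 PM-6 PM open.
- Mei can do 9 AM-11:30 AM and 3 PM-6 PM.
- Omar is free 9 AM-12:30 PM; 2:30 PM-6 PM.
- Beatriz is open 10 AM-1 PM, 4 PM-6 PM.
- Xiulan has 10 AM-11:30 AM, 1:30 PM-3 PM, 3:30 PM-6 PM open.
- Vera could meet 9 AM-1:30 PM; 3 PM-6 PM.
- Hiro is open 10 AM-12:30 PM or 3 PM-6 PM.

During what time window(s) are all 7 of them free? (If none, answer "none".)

Farrukh ∩ Mei: 09:00-11:30, 15:00-18:00.
Farrukh ∩ Mei ∩ Omar: 09:00-11:30, 15:00-18:00.
Farrukh ∩ Mei ∩ Omar ∩ Beatriz: 10:00-11:30, 16:00-18:00.
Farrukh ∩ Mei ∩ Omar ∩ Beatriz ∩ Xiulan: 10:00-11:30, 16:00-18:00.
Farrukh ∩ Mei ∩ Omar ∩ Beatriz ∩ Xiulan ∩ Vera: 10:00-11:30, 16:00-18:00.
Farrukh ∩ Mei ∩ Omar ∩ Beatriz ∩ Xiulan ∩ Vera ∩ Hiro: 10:00-11:30, 16:00-18:00.

10:00-11:30, 16:00-18:00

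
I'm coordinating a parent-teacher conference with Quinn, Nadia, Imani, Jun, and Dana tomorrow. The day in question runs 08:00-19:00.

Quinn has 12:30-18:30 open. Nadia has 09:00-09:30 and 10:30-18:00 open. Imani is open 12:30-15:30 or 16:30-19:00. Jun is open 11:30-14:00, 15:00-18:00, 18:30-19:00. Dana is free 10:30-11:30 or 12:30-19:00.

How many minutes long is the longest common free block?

90

Quinn ∩ Nadia: 12:30-18:00.
Quinn ∩ Nadia ∩ Imani: 12:30-15:30, 16:30-18:00.
Quinn ∩ Nadia ∩ Imani ∩ Jun: 12:30-14:00, 15:00-15:30, 16:30-18:00.
Quinn ∩ Nadia ∩ Imani ∩ Jun ∩ Dana: 12:30-14:00, 15:00-15:30, 16:30-18:00.
Those are the intersection windows.
The longest is 12:30-14:00 at 90 minutes.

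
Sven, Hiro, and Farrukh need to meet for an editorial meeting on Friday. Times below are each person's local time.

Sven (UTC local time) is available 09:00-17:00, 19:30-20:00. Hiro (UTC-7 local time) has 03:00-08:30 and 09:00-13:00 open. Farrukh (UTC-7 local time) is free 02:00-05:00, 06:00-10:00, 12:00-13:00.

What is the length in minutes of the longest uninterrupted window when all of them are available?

Sven in UTC: 09:00-17:00, 19:30-20:00.
Hiro in UTC: 10:00-15:30, 16:00-20:00 (add 7h to convert from UTC-7).
Farrukh in UTC: 09:00-12:00, 13:00-17:00, 19:00-20:00 (add 7h to convert from UTC-7).
Sven ∩ Hiro: 10:00-15:30, 16:00-17:00, 19:30-20:00.
Sven ∩ Hiro ∩ Farrukh: 10:00-12:00, 13:00-15:30, 16:00-17:00, 19:30-20:00.
The longest is 13:00-15:30 at 150 minutes.

150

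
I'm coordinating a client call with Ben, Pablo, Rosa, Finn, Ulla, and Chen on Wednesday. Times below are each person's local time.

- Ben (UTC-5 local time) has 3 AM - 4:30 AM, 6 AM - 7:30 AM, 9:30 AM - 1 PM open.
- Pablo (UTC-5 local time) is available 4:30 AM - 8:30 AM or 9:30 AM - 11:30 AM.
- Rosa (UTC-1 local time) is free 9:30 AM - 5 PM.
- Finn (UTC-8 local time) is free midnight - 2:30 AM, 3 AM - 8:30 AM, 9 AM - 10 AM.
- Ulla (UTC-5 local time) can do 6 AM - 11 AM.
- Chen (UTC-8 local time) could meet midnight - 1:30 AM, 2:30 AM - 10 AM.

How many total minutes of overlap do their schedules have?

Ben in UTC: 08:00-09:30, 11:00-12:30, 14:30-18:00 (add 5h to convert from UTC-5).
Pablo in UTC: 09:30-13:30, 14:30-16:30 (add 5h to convert from UTC-5).
Rosa in UTC: 10:30-18:00 (add 1h to convert from UTC-1).
Finn in UTC: 08:00-10:30, 11:00-16:30, 17:00-18:00 (add 8h to convert from UTC-8).
Ulla in UTC: 11:00-16:00 (add 5h to convert from UTC-5).
Chen in UTC: 08:00-09:30, 10:30-18:00 (add 8h to convert from UTC-8).
Ben ∩ Pablo: 11:00-12:30, 14:30-16:30.
Ben ∩ Pablo ∩ Rosa: 11:00-12:30, 14:30-16:30.
Ben ∩ Pablo ∩ Rosa ∩ Finn: 11:00-12:30, 14:30-16:30.
Ben ∩ Pablo ∩ Rosa ∩ Finn ∩ Ulla: 11:00-12:30, 14:30-16:00.
Ben ∩ Pablo ∩ Rosa ∩ Finn ∩ Ulla ∩ Chen: 11:00-12:30, 14:30-16:00.
So the common availability across everyone is 11:00-12:30, 14:30-16:00.
Summing the common windows: 90 + 90 = 180 minutes.

180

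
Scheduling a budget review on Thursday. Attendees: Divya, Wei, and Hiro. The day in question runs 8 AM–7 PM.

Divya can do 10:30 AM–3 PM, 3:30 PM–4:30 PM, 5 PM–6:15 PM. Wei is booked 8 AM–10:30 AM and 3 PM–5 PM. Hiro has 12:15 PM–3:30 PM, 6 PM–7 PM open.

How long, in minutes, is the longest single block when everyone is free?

Divya free: 10:30-15:00, 15:30-16:30, 17:00-18:15.
Wei free: 10:30-15:00, 17:00-19:00 (invert busy blocks within the working day).
Hiro free: 12:15-15:30, 18:00-19:00.
Divya ∩ Wei: 10:30-15:00, 17:00-18:15.
Divya ∩ Wei ∩ Hiro: 12:15-15:00, 18:00-18:15.
Those are the intersection windows.
The longest is 12:15-15:00 at 165 minutes.

165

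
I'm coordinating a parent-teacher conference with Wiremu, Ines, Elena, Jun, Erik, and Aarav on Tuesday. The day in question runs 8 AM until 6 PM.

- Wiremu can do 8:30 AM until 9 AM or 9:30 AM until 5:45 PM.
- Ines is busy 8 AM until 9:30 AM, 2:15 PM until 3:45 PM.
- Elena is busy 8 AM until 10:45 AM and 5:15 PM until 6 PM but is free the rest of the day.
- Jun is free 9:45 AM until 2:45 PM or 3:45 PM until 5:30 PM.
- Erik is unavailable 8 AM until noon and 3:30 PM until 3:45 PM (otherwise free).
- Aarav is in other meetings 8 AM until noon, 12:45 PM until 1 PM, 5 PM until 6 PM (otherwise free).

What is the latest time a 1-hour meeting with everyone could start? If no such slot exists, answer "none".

16:00

Wiremu free: 08:30-09:00, 09:30-17:45.
Ines free: 09:30-14:15, 15:45-18:00 (invert busy blocks within the working day).
Elena free: 10:45-17:15 (invert busy blocks within the working day).
Jun free: 09:45-14:45, 15:45-17:30.
Erik free: 12:00-15:30, 15:45-18:00 (invert busy blocks within the working day).
Aarav free: 12:00-12:45, 13:00-17:00 (invert busy blocks within the working day).
Wiremu ∩ Ines: 09:30-14:15, 15:45-17:45.
Wiremu ∩ Ines ∩ Elena: 10:45-14:15, 15:45-17:15.
Wiremu ∩ Ines ∩ Elena ∩ Jun: 10:45-14:15, 15:45-17:15.
Wiremu ∩ Ines ∩ Elena ∩ Jun ∩ Erik: 12:00-14:15, 15:45-17:15.
Wiremu ∩ Ines ∩ Elena ∩ Jun ∩ Erik ∩ Aarav: 12:00-12:45, 13:00-14:15, 15:45-17:00.
So the common availability across everyone is 12:00-12:45, 13:00-14:15, 15:45-17:00.
The last common window of at least 60 minutes is 15:45-17:00; a 60-minute meeting can start as late as 16:00 and still end by 17:00.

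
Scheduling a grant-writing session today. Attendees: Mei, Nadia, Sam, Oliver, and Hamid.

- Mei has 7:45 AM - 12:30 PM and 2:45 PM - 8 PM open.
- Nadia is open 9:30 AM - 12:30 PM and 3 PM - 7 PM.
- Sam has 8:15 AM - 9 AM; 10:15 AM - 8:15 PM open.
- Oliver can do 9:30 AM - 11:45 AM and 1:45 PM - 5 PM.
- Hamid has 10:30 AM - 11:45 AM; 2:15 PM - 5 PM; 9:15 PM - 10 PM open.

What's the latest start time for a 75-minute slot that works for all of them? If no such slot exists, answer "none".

Mei ∩ Nadia: 09:30-12:30, 15:00-19:00.
Mei ∩ Nadia ∩ Sam: 10:15-12:30, 15:00-19:00.
Mei ∩ Nadia ∩ Sam ∩ Oliver: 10:15-11:45, 15:00-17:00.
Mei ∩ Nadia ∩ Sam ∩ Oliver ∩ Hamid: 10:30-11:45, 15:00-17:00.
So the common availability across everyone is 10:30-11:45, 15:00-17:00.
The last common window of at least 75 minutes is 15:00-17:00; a 75-minute meeting can start as late as 15:45 and still end by 17:00.

15:45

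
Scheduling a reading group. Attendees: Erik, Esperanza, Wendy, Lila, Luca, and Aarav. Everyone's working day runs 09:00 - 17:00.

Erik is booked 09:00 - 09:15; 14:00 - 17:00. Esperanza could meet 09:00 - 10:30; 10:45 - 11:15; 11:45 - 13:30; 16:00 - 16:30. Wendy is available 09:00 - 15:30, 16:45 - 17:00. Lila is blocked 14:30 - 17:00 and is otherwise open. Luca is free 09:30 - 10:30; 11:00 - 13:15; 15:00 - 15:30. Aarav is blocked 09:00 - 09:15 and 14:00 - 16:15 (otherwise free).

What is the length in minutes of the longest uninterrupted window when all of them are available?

Erik free: 09:15-14:00 (invert busy blocks within the working day).
Esperanza free: 09:00-10:30, 10:45-11:15, 11:45-13:30, 16:00-16:30.
Wendy free: 09:00-15:30, 16:45-17:00.
Lila free: 09:00-14:30 (invert busy blocks within the working day).
Luca free: 09:30-10:30, 11:00-13:15, 15:00-15:30.
Aarav free: 09:15-14:00, 16:15-17:00 (invert busy blocks within the working day).
Erik ∩ Esperanza: 09:15-10:30, 10:45-11:15, 11:45-13:30.
Erik ∩ Esperanza ∩ Wendy: 09:15-10:30, 10:45-11:15, 11:45-13:30.
Erik ∩ Esperanza ∩ Wendy ∩ Lila: 09:15-10:30, 10:45-11:15, 11:45-13:30.
Erik ∩ Esperanza ∩ Wendy ∩ Lila ∩ Luca: 09:30-10:30, 11:00-11:15, 11:45-13:15.
Erik ∩ Esperanza ∩ Wendy ∩ Lila ∩ Luca ∩ Aarav: 09:30-10:30, 11:00-11:15, 11:45-13:15.
The longest is 11:45-13:15 at 90 minutes.

90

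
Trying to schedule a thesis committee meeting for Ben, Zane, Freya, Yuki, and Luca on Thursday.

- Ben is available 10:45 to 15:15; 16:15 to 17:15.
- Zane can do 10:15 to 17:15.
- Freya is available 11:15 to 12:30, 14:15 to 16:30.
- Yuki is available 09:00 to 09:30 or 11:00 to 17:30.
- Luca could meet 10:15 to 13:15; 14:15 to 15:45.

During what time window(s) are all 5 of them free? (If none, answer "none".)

Ben ∩ Zane: 10:45-15:15, 16:15-17:15.
Ben ∩ Zane ∩ Freya: 11:15-12:30, 14:15-15:15, 16:15-16:30.
Ben ∩ Zane ∩ Freya ∩ Yuki: 11:15-12:30, 14:15-15:15, 16:15-16:30.
Ben ∩ Zane ∩ Freya ∩ Yuki ∩ Luca: 11:15-12:30, 14:15-15:15.
Those are the intersection windows.

11:15-12:30, 14:15-15:15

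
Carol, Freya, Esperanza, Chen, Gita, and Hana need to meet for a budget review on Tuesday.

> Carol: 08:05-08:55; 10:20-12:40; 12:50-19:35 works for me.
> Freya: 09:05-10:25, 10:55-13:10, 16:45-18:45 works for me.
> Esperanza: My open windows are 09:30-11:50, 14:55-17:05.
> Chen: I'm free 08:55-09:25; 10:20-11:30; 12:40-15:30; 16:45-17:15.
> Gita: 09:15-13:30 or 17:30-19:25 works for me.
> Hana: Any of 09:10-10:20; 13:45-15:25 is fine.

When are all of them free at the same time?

none

Carol ∩ Freya: 10:20-10:25, 10:55-12:40, 12:50-13:10, 16:45-18:45.
Carol ∩ Freya ∩ Esperanza: 10:20-10:25, 10:55-11:50, 16:45-17:05.
Carol ∩ Freya ∩ Esperanza ∩ Chen: 10:20-10:25, 10:55-11:30, 16:45-17:05.
Carol ∩ Freya ∩ Esperanza ∩ Chen ∩ Gita: 10:20-10:25, 10:55-11:30.
Carol ∩ Freya ∩ Esperanza ∩ Chen ∩ Gita ∩ Hana: ∅.
There is no time when everyone is free.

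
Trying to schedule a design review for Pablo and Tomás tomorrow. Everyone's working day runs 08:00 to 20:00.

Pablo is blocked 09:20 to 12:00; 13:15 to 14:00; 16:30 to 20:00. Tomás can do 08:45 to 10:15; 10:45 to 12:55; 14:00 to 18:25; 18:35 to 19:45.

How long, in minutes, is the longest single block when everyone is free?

Pablo free: 08:00-09:20, 12:00-13:15, 14:00-16:30 (invert busy blocks within the working day).
Tomás free: 08:45-10:15, 10:45-12:55, 14:00-18:25, 18:35-19:45.
Pablo ∩ Tomás: 08:45-09:20, 12:00-12:55, 14:00-16:30.
Those are the intersection windows.
The longest is 14:00-16:30 at 150 minutes.

150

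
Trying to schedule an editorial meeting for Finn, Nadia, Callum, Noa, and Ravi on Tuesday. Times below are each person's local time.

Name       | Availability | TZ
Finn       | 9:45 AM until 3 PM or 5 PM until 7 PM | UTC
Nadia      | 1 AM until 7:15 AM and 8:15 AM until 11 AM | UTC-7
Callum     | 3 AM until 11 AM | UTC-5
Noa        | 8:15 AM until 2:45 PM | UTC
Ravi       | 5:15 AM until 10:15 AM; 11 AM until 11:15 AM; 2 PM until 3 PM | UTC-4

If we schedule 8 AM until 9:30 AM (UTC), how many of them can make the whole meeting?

2

Finn in UTC: 09:45-15:00, 17:00-19:00.
Nadia in UTC: 08:00-14:15, 15:15-18:00 (add 7h to convert from UTC-7).
Callum in UTC: 08:00-16:00 (add 5h to convert from UTC-5).
Noa in UTC: 08:15-14:45.
Ravi in UTC: 09:15-14:15, 15:00-15:15, 18:00-19:00 (add 4h to convert from UTC-4).
Nadia and Callum can make the full 08:00-09:30 slot — that's 2.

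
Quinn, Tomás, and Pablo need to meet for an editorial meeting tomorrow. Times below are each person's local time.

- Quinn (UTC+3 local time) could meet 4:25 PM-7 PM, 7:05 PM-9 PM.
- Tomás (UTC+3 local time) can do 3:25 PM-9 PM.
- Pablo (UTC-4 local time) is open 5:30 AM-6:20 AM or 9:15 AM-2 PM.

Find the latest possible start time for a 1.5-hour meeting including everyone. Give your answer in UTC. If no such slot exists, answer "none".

16:30

Quinn in UTC: 13:25-16:00, 16:05-18:00 (subtract 3h to convert from UTC+3).
Tomás in UTC: 12:25-18:00 (subtract 3h to convert from UTC+3).
Pablo in UTC: 09:30-10:20, 13:15-18:00 (add 4h to convert from UTC-4).
Quinn ∩ Tomás: 13:25-16:00, 16:05-18:00.
Quinn ∩ Tomás ∩ Pablo: 13:25-16:00, 16:05-18:00.
So the common availability across everyone is 13:25-16:00, 16:05-18:00.
The last common window of at least 90 minutes is 16:05-18:00; a 90-minute meeting can start as late as 16:30 and still end by 18:00.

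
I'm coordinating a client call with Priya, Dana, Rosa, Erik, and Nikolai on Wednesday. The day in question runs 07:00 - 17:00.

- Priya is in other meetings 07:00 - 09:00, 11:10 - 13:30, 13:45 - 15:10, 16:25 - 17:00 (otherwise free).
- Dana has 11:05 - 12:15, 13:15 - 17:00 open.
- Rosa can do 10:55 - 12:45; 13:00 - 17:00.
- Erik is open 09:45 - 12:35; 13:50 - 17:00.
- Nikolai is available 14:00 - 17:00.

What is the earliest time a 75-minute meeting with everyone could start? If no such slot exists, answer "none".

15:10

Priya free: 09:00-11:10, 13:30-13:45, 15:10-16:25 (invert busy blocks within the working day).
Dana free: 11:05-12:15, 13:15-17:00.
Rosa free: 10:55-12:45, 13:00-17:00.
Erik free: 09:45-12:35, 13:50-17:00.
Nikolai free: 14:00-17:00.
Priya ∩ Dana: 11:05-11:10, 13:30-13:45, 15:10-16:25.
Priya ∩ Dana ∩ Rosa: 11:05-11:10, 13:30-13:45, 15:10-16:25.
Priya ∩ Dana ∩ Rosa ∩ Erik: 11:05-11:10, 15:10-16:25.
Priya ∩ Dana ∩ Rosa ∩ Erik ∩ Nikolai: 15:10-16:25.
So the common availability across everyone is 15:10-16:25.
The first common window of at least 75 minutes is 15:10-16:25, so the earliest start is 15:10.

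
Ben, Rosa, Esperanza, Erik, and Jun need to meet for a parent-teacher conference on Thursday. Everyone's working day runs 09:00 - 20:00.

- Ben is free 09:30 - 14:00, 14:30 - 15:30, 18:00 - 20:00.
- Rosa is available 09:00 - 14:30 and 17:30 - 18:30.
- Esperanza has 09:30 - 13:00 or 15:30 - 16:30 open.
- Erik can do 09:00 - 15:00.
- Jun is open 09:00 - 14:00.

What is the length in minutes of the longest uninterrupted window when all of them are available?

210

Ben ∩ Rosa: 09:30-14:00, 18:00-18:30.
Ben ∩ Rosa ∩ Esperanza: 09:30-13:00.
Ben ∩ Rosa ∩ Esperanza ∩ Erik: 09:30-13:00.
Ben ∩ Rosa ∩ Esperanza ∩ Erik ∩ Jun: 09:30-13:00.
So the common availability across everyone is 09:30-13:00.
The longest is 09:30-13:00 at 210 minutes.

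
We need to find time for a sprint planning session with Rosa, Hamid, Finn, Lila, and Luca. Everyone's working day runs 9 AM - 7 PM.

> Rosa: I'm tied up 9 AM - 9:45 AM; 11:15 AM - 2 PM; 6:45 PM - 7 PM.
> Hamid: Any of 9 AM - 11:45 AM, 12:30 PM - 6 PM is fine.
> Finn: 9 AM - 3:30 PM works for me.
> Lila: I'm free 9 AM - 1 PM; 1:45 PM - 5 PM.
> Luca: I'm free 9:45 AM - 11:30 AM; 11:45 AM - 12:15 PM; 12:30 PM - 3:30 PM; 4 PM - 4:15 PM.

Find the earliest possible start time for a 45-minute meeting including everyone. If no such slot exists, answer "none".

Rosa free: 09:45-11:15, 14:00-18:45 (invert busy blocks within the working day).
Hamid free: 09:00-11:45, 12:30-18:00.
Finn free: 09:00-15:30.
Lila free: 09:00-13:00, 13:45-17:00.
Luca free: 09:45-11:30, 11:45-12:15, 12:30-15:30, 16:00-16:15.
Rosa ∩ Hamid: 09:45-11:15, 14:00-18:00.
Rosa ∩ Hamid ∩ Finn: 09:45-11:15, 14:00-15:30.
Rosa ∩ Hamid ∩ Finn ∩ Lila: 09:45-11:15, 14:00-15:30.
Rosa ∩ Hamid ∩ Finn ∩ Lila ∩ Luca: 09:45-11:15, 14:00-15:30.
Those are the intersection windows.
The first common window of at least 45 minutes is 09:45-11:15, so the earliest start is 09:45.

09:45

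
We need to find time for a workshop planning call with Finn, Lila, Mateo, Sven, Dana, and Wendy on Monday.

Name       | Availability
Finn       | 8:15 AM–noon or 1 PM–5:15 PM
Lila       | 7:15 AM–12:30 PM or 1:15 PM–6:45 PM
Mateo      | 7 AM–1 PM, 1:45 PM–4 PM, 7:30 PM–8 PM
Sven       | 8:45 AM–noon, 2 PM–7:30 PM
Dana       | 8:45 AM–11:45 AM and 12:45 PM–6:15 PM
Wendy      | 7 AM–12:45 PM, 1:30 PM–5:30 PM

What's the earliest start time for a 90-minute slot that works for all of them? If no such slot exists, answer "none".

08:45

Finn ∩ Lila: 08:15-12:00, 13:15-17:15.
Finn ∩ Lila ∩ Mateo: 08:15-12:00, 13:45-16:00.
Finn ∩ Lila ∩ Mateo ∩ Sven: 08:45-12:00, 14:00-16:00.
Finn ∩ Lila ∩ Mateo ∩ Sven ∩ Dana: 08:45-11:45, 14:00-16:00.
Finn ∩ Lila ∩ Mateo ∩ Sven ∩ Dana ∩ Wendy: 08:45-11:45, 14:00-16:00.
The first common window of at least 90 minutes is 08:45-11:45, so the earliest start is 08:45.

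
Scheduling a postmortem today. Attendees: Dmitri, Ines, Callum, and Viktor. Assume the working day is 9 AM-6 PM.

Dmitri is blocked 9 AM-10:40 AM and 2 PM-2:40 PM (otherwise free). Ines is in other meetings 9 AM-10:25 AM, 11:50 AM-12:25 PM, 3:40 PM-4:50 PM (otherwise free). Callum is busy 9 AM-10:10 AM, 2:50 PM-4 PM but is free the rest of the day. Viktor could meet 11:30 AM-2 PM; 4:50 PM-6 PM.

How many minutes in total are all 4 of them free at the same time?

185

Dmitri free: 10:40-14:00, 14:40-18:00 (invert busy blocks within the working day).
Ines free: 10:25-11:50, 12:25-15:40, 16:50-18:00 (invert busy blocks within the working day).
Callum free: 10:10-14:50, 16:00-18:00 (invert busy blocks within the working day).
Viktor free: 11:30-14:00, 16:50-18:00.
Dmitri ∩ Ines: 10:40-11:50, 12:25-14:00, 14:40-15:40, 16:50-18:00.
Dmitri ∩ Ines ∩ Callum: 10:40-11:50, 12:25-14:00, 14:40-14:50, 16:50-18:00.
Dmitri ∩ Ines ∩ Callum ∩ Viktor: 11:30-11:50, 12:25-14:00, 16:50-18:00.
Summing the common windows: 20 + 95 + 70 = 185 minutes.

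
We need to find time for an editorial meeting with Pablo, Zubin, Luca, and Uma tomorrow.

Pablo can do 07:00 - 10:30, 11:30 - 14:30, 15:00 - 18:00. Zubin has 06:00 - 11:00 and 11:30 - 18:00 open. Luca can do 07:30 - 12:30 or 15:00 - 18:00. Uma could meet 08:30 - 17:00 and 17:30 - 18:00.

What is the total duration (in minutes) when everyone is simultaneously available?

330

Pablo ∩ Zubin: 07:00-10:30, 11:30-14:30, 15:00-18:00.
Pablo ∩ Zubin ∩ Luca: 07:30-10:30, 11:30-12:30, 15:00-18:00.
Pablo ∩ Zubin ∩ Luca ∩ Uma: 08:30-10:30, 11:30-12:30, 15:00-17:00, 17:30-18:00.
So the common availability across everyone is 08:30-10:30, 11:30-12:30, 15:00-17:00, 17:30-18:00.
Summing the common windows: 120 + 60 + 120 + 30 = 330 minutes.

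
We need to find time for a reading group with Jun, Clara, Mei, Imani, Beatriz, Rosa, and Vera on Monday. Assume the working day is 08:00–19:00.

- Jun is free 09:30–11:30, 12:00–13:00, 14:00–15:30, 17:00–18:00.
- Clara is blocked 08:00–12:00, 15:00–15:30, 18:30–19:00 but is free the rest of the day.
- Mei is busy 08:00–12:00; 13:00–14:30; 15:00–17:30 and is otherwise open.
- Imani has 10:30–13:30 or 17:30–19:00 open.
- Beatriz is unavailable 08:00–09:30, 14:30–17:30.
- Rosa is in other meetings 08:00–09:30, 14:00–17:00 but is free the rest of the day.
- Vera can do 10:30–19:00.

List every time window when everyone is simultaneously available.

Jun free: 09:30-11:30, 12:00-13:00, 14:00-15:30, 17:00-18:00.
Clara free: 12:00-15:00, 15:30-18:30 (invert busy blocks within the working day).
Mei free: 12:00-13:00, 14:30-15:00, 17:30-19:00 (invert busy blocks within the working day).
Imani free: 10:30-13:30, 17:30-19:00.
Beatriz free: 09:30-14:30, 17:30-19:00 (invert busy blocks within the working day).
Rosa free: 09:30-14:00, 17:00-19:00 (invert busy blocks within the working day).
Vera free: 10:30-19:00.
Jun ∩ Clara: 12:00-13:00, 14:00-15:00, 17:00-18:00.
Jun ∩ Clara ∩ Mei: 12:00-13:00, 14:30-15:00, 17:30-18:00.
Jun ∩ Clara ∩ Mei ∩ Imani: 12:00-13:00, 17:30-18:00.
Jun ∩ Clara ∩ Mei ∩ Imani ∩ Beatriz: 12:00-13:00, 17:30-18:00.
Jun ∩ Clara ∩ Mei ∩ Imani ∩ Beatriz ∩ Rosa: 12:00-13:00, 17:30-18:00.
Jun ∩ Clara ∩ Mei ∩ Imani ∩ Beatriz ∩ Rosa ∩ Vera: 12:00-13:00, 17:30-18:00.

12:00-13:00, 17:30-18:00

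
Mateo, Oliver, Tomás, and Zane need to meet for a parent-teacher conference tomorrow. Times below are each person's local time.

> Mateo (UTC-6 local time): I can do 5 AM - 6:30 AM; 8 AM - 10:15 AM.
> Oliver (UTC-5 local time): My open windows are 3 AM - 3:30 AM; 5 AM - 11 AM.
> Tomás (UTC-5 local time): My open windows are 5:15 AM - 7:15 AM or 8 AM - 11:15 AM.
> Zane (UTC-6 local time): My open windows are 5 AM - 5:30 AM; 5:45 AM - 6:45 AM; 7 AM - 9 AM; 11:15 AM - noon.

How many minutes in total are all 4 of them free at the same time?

120

Mateo in UTC: 11:00-12:30, 14:00-16:15 (add 6h to convert from UTC-6).
Oliver in UTC: 08:00-08:30, 10:00-16:00 (add 5h to convert from UTC-5).
Tomás in UTC: 10:15-12:15, 13:00-16:15 (add 5h to convert from UTC-5).
Zane in UTC: 11:00-11:30, 11:45-12:45, 13:00-15:00, 17:15-18:00 (add 6h to convert from UTC-6).
Mateo ∩ Oliver: 11:00-12:30, 14:00-16:00.
Mateo ∩ Oliver ∩ Tomás: 11:00-12:15, 14:00-16:00.
Mateo ∩ Oliver ∩ Tomás ∩ Zane: 11:00-11:30, 11:45-12:15, 14:00-15:00.
Summing the common windows: 30 + 30 + 60 = 120 minutes.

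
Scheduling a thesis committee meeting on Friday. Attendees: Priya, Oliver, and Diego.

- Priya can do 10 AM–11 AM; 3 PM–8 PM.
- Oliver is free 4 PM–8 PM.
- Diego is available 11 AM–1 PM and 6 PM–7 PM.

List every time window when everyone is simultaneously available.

18:00-19:00

Priya ∩ Oliver: 16:00-20:00.
Priya ∩ Oliver ∩ Diego: 18:00-19:00.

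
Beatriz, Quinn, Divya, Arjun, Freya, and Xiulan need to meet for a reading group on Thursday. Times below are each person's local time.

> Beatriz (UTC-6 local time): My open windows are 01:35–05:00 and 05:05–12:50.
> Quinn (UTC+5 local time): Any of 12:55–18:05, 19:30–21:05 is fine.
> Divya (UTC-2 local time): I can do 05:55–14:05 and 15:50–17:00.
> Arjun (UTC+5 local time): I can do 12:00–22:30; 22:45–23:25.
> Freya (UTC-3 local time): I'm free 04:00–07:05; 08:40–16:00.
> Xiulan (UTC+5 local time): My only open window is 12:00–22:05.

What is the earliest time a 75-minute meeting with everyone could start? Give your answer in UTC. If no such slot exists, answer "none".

Beatriz in UTC: 07:35-11:00, 11:05-18:50 (add 6h to convert from UTC-6).
Quinn in UTC: 07:55-13:05, 14:30-16:05 (subtract 5h to convert from UTC+5).
Divya in UTC: 07:55-16:05, 17:50-19:00 (add 2h to convert from UTC-2).
Arjun in UTC: 07:00-17:30, 17:45-18:25 (subtract 5h to convert from UTC+5).
Freya in UTC: 07:00-10:05, 11:40-19:00 (add 3h to convert from UTC-3).
Xiulan in UTC: 07:00-17:05 (subtract 5h to convert from UTC+5).
Beatriz ∩ Quinn: 07:55-11:00, 11:05-13:05, 14:30-16:05.
Beatriz ∩ Quinn ∩ Divya: 07:55-11:00, 11:05-13:05, 14:30-16:05.
Beatriz ∩ Quinn ∩ Divya ∩ Arjun: 07:55-11:00, 11:05-13:05, 14:30-16:05.
Beatriz ∩ Quinn ∩ Divya ∩ Arjun ∩ Freya: 07:55-10:05, 11:40-13:05, 14:30-16:05.
Beatriz ∩ Quinn ∩ Divya ∩ Arjun ∩ Freya ∩ Xiulan: 07:55-10:05, 11:40-13:05, 14:30-16:05.
The first common window of at least 75 minutes is 07:55-10:05, so the earliest start is 07:55.

07:55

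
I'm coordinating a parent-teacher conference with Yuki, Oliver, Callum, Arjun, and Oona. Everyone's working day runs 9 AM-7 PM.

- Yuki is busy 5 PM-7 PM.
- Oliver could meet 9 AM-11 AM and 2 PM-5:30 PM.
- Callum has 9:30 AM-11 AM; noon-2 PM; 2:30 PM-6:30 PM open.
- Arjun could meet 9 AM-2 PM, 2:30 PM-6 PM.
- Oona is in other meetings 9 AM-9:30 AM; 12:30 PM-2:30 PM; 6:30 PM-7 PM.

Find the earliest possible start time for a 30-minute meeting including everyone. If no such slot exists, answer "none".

09:30

Yuki free: 09:00-17:00 (invert busy blocks within the working day).
Oliver free: 09:00-11:00, 14:00-17:30.
Callum free: 09:30-11:00, 12:00-14:00, 14:30-18:30.
Arjun free: 09:00-14:00, 14:30-18:00.
Oona free: 09:30-12:30, 14:30-18:30 (invert busy blocks within the working day).
Yuki ∩ Oliver: 09:00-11:00, 14:00-17:00.
Yuki ∩ Oliver ∩ Callum: 09:30-11:00, 14:30-17:00.
Yuki ∩ Oliver ∩ Callum ∩ Arjun: 09:30-11:00, 14:30-17:00.
Yuki ∩ Oliver ∩ Callum ∩ Arjun ∩ Oona: 09:30-11:00, 14:30-17:00.
So the common availability across everyone is 09:30-11:00, 14:30-17:00.
The first common window of at least 30 minutes is 09:30-11:00, so the earliest start is 09:30.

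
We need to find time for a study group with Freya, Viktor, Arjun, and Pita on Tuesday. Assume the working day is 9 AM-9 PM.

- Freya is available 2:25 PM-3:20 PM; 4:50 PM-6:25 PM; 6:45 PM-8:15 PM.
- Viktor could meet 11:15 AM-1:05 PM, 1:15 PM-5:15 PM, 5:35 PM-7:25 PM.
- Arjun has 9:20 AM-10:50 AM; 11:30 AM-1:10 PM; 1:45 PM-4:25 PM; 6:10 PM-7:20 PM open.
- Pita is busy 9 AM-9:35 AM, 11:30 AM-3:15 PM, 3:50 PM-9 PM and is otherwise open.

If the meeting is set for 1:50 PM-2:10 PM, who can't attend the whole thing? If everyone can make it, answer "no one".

Freya, Pita

Freya free: 14:25-15:20, 16:50-18:25, 18:45-20:15.
Viktor free: 11:15-13:05, 13:15-17:15, 17:35-19:25.
Arjun free: 09:20-10:50, 11:30-13:10, 13:45-16:25, 18:10-19:20.
Pita free: 09:35-11:30, 15:15-15:50 (invert busy blocks within the working day).
Freya: not fully free for 13:50-14:10. Viktor: free for 13:50-14:10. Arjun: free for 13:50-14:10. Pita: not fully free for 13:50-14:10.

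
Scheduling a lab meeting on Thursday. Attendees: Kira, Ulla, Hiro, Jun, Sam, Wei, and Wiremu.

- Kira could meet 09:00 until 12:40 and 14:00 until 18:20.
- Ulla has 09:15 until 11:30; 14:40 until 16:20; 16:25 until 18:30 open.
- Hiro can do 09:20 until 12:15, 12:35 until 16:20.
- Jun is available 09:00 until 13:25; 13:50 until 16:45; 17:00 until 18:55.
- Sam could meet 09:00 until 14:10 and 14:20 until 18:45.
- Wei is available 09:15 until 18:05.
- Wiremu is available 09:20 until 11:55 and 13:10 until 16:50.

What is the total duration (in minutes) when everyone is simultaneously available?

Kira ∩ Ulla: 09:15-11:30, 14:40-16:20, 16:25-18:20.
Kira ∩ Ulla ∩ Hiro: 09:20-11:30, 14:40-16:20.
Kira ∩ Ulla ∩ Hiro ∩ Jun: 09:20-11:30, 14:40-16:20.
Kira ∩ Ulla ∩ Hiro ∩ Jun ∩ Sam: 09:20-11:30, 14:40-16:20.
Kira ∩ Ulla ∩ Hiro ∩ Jun ∩ Sam ∩ Wei: 09:20-11:30, 14:40-16:20.
Kira ∩ Ulla ∩ Hiro ∩ Jun ∩ Sam ∩ Wei ∩ Wiremu: 09:20-11:30, 14:40-16:20.
Summing the common windows: 130 + 100 = 230 minutes.

230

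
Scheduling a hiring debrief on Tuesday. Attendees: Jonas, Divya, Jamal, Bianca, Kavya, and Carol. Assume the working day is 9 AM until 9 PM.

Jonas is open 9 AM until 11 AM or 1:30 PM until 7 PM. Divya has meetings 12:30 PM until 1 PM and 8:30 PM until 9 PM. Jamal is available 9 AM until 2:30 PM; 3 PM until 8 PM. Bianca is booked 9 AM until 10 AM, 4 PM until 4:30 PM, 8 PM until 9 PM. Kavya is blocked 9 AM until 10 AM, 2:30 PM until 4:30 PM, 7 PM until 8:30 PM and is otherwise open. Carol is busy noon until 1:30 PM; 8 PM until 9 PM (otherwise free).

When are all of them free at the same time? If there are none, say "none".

Jonas free: 09:00-11:00, 13:30-19:00.
Divya free: 09:00-12:30, 13:00-20:30 (invert busy blocks within the working day).
Jamal free: 09:00-14:30, 15:00-20:00.
Bianca free: 10:00-16:00, 16:30-20:00 (invert busy blocks within the working day).
Kavya free: 10:00-14:30, 16:30-19:00, 20:30-21:00 (invert busy blocks within the working day).
Carol free: 09:00-12:00, 13:30-20:00 (invert busy blocks within the working day).
Jonas ∩ Divya: 09:00-11:00, 13:30-19:00.
Jonas ∩ Divya ∩ Jamal: 09:00-11:00, 13:30-14:30, 15:00-19:00.
Jonas ∩ Divya ∩ Jamal ∩ Bianca: 10:00-11:00, 13:30-14:30, 15:00-16:00, 16:30-19:00.
Jonas ∩ Divya ∩ Jamal ∩ Bianca ∩ Kavya: 10:00-11:00, 13:30-14:30, 16:30-19:00.
Jonas ∩ Divya ∩ Jamal ∩ Bianca ∩ Kavya ∩ Carol: 10:00-11:00, 13:30-14:30, 16:30-19:00.

10:00-11:00, 13:30-14:30, 16:30-19:00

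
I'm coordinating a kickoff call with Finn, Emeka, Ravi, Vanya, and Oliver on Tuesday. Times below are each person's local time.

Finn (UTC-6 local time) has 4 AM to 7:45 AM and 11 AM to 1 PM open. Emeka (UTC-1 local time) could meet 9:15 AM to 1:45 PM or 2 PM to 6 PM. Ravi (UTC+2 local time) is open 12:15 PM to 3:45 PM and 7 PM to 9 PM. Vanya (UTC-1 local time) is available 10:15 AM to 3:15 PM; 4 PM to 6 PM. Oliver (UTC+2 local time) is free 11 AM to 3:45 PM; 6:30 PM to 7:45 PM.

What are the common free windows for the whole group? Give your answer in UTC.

Finn in UTC: 10:00-13:45, 17:00-19:00 (add 6h to convert from UTC-6).
Emeka in UTC: 10:15-14:45, 15:00-19:00 (add 1h to convert from UTC-1).
Ravi in UTC: 10:15-13:45, 17:00-19:00 (subtract 2h to convert from UTC+2).
Vanya in UTC: 11:15-16:15, 17:00-19:00 (add 1h to convert from UTC-1).
Oliver in UTC: 09:00-13:45, 16:30-17:45 (subtract 2h to convert from UTC+2).
Finn ∩ Emeka: 10:15-13:45, 17:00-19:00.
Finn ∩ Emeka ∩ Ravi: 10:15-13:45, 17:00-19:00.
Finn ∩ Emeka ∩ Ravi ∩ Vanya: 11:15-13:45, 17:00-19:00.
Finn ∩ Emeka ∩ Ravi ∩ Vanya ∩ Oliver: 11:15-13:45, 17:00-17:45.
So the common availability across everyone is 11:15-13:45, 17:00-17:45.

11:15-13:45, 17:00-17:45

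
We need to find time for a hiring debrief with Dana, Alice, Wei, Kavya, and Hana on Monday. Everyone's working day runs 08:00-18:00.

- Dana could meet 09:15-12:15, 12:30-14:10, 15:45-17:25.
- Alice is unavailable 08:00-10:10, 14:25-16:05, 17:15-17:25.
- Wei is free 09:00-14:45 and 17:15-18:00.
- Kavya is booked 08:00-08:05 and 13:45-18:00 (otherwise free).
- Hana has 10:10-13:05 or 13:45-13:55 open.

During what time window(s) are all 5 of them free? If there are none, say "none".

10:10-12:15, 12:30-13:05

Dana free: 09:15-12:15, 12:30-14:10, 15:45-17:25.
Alice free: 10:10-14:25, 16:05-17:15, 17:25-18:00 (invert busy blocks within the working day).
Wei free: 09:00-14:45, 17:15-18:00.
Kavya free: 08:05-13:45 (invert busy blocks within the working day).
Hana free: 10:10-13:05, 13:45-13:55.
Dana ∩ Alice: 10:10-12:15, 12:30-14:10, 16:05-17:15.
Dana ∩ Alice ∩ Wei: 10:10-12:15, 12:30-14:10.
Dana ∩ Alice ∩ Wei ∩ Kavya: 10:10-12:15, 12:30-13:45.
Dana ∩ Alice ∩ Wei ∩ Kavya ∩ Hana: 10:10-12:15, 12:30-13:05.
So the common availability across everyone is 10:10-12:15, 12:30-13:05.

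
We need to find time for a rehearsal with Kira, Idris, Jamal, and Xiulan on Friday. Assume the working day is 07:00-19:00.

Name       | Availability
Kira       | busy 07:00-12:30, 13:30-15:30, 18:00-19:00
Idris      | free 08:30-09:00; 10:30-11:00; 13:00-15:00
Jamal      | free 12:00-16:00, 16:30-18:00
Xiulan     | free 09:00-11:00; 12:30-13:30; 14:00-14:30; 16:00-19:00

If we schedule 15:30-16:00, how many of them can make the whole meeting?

Kira free: 12:30-13:30, 15:30-18:00 (invert busy blocks within the working day).
Idris free: 08:30-09:00, 10:30-11:00, 13:00-15:00.
Jamal free: 12:00-16:00, 16:30-18:00.
Xiulan free: 09:00-11:00, 12:30-13:30, 14:00-14:30, 16:00-19:00.
Kira and Jamal can make the full 15:30-16:00 slot — that's 2.

2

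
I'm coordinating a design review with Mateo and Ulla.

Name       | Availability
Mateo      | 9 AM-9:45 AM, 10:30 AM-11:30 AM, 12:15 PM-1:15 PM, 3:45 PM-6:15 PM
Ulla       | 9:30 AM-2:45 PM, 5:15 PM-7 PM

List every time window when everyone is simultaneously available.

09:30-09:45, 10:30-11:30, 12:15-13:15, 17:15-18:15

Mateo ∩ Ulla: 09:30-09:45, 10:30-11:30, 12:15-13:15, 17:15-18:15.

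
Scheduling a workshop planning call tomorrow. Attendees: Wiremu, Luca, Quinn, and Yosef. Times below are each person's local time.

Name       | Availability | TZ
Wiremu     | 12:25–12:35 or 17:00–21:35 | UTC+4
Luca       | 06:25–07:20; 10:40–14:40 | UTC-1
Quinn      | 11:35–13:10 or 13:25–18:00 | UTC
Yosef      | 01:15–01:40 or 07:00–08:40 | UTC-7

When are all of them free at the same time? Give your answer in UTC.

Wiremu in UTC: 08:25-08:35, 13:00-17:35 (subtract 4h to convert from UTC+4).
Luca in UTC: 07:25-08:20, 11:40-15:40 (add 1h to convert from UTC-1).
Quinn in UTC: 11:35-13:10, 13:25-18:00.
Yosef in UTC: 08:15-08:40, 14:00-15:40 (add 7h to convert from UTC-7).
Wiremu ∩ Luca: 13:00-15:40.
Wiremu ∩ Luca ∩ Quinn: 13:00-13:10, 13:25-15:40.
Wiremu ∩ Luca ∩ Quinn ∩ Yosef: 14:00-15:40.

14:00-15:40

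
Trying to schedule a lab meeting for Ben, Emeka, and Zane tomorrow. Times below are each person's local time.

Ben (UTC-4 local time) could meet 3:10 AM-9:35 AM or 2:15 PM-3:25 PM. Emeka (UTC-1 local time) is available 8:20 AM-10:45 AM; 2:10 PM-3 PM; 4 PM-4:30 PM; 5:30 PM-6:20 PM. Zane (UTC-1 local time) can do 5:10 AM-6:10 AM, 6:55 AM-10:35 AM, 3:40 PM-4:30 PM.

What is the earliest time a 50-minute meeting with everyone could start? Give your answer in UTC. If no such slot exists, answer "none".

09:20

Ben in UTC: 07:10-13:35, 18:15-19:25 (add 4h to convert from UTC-4).
Emeka in UTC: 09:20-11:45, 15:10-16:00, 17:00-17:30, 18:30-19:20 (add 1h to convert from UTC-1).
Zane in UTC: 06:10-07:10, 07:55-11:35, 16:40-17:30 (add 1h to convert from UTC-1).
Ben ∩ Emeka: 09:20-11:45, 18:30-19:20.
Ben ∩ Emeka ∩ Zane: 09:20-11:35.
So the common availability across everyone is 09:20-11:35.
The first common window of at least 50 minutes is 09:20-11:35, so the earliest start is 09:20.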